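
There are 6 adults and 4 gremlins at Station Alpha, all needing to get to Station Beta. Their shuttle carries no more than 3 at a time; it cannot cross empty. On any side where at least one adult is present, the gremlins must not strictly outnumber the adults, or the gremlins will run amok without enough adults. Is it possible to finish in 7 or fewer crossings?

Counting alone: each trip to Station Beta takes at most 3 across and each return brings at least 1 back, so after t trips out (and t−1 returns) at most 3t − (t−1) of the 10 are across; that first reaches 10 at t = 5, so at least 9 crossings are needed.
Since 7 < 9, 7 crossings cannot be enough. (The shortest complete plan in fact takes 9:)
1. 2 gremlins → Station Beta.  (Station Alpha: 6A 2G; Station Beta: 0A 2G)
2. 1 gremlin ← Station Alpha.  (Station Alpha: 6A 3G; Station Beta: 0A 1G)
3. 3 gremlins → Station Beta.  (Station Alpha: 6A 0G; Station Beta: 0A 4G)
4. 1 gremlin ← Station Alpha.  (Station Alpha: 6A 1G; Station Beta: 0A 3G)
5. 3 adults → Station Beta.  (Station Alpha: 3A 1G; Station Beta: 3A 3G)
6. 1 gremlin ← Station Alpha.  (Station Alpha: 3A 2G; Station Beta: 3A 2G)
7. 1 adult and 2 gremlins → Station Beta.  (Station Alpha: 2A 0G; Station Beta: 4A 4G)
8. 1 gremlin ← Station Alpha.  (Station Alpha: 2A 1G; Station Beta: 4A 3G)
9. 2 adults and 1 gremlin → Station Beta.  (Station Alpha: 0A 0G; Station Beta: 6A 4G)

No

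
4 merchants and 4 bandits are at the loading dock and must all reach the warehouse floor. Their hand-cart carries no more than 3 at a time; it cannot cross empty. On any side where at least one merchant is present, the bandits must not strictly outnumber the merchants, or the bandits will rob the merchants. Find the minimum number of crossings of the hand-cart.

9

Counting alone: each trip to the warehouse floor takes at most 3 across and each return brings at least 1 back, so after t trips out (and t−1 returns) at most 3t − (t−1) of the 8 are across; that first reaches 8 at t = 4, so at least 7 crossings are needed.
The safety rule pushes this higher. Following every safe sequence of crossings, the most of the 8 that can be at the warehouse floor as the hand-cart arrives there on crossing 7 is 7 — never all 8.
So no plan with fewer than 9 crossings exists, and this one achieves 9:
1. 2 bandits → the warehouse floor.  (the loading dock: 4M 2B; the warehouse floor: 0M 2B)
2. 1 bandit ← the loading dock.  (the loading dock: 4M 3B; the warehouse floor: 0M 1B)
3. 3 bandits → the warehouse floor.  (the loading dock: 4M 0B; the warehouse floor: 0M 4B)
4. 1 bandit ← the loading dock.  (the loading dock: 4M 1B; the warehouse floor: 0M 3B)
5. 3 merchants → the warehouse floor.  (the loading dock: 1M 1B; the warehouse floor: 3M 3B)
6. 1 merchant and 1 bandit ← the loading dock.  (the loading dock: 2M 2B; the warehouse floor: 2M 2B)
7. 2 merchants → the warehouse floor.  (the loading dock: 0M 2B; the warehouse floor: 4M 2B)
8. 1 bandit ← the loading dock.  (the loading dock: 0M 3B; the warehouse floor: 4M 1B)
9. 3 bandits → the warehouse floor.  (the loading dock: 0M 0B; the warehouse floor: 4M 4B)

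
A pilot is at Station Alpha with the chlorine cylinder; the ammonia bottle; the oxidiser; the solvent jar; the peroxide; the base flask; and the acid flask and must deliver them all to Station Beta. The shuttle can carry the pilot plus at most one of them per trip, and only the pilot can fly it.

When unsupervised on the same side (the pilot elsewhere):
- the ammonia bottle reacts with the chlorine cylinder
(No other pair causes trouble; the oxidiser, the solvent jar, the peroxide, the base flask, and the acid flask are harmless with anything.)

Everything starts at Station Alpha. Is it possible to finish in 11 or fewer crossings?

Counting alone: the pilot can take at most 1 across per trip to Station Beta, so moving all 7 needs at least 7 loaded trips out, with a return between consecutive ones — at least 13 crossings.
Since 11 < 13, 11 crossings cannot be enough. (The shortest complete plan in fact takes 13:)
1. Pilot goes to Station Beta with the chlorine cylinder.
2. Pilot goes back to Station Alpha alone.
3. Pilot goes to Station Beta with the oxidiser.
4. Pilot goes back to Station Alpha alone.
5. Pilot goes to Station Beta with the solvent jar.
6. Pilot goes back to Station Alpha alone.
7. Pilot goes to Station Beta with the peroxide.
8. Pilot goes back to Station Alpha alone.
9. Pilot goes to Station Beta with the base flask.
10. Pilot goes back to Station Alpha alone.
11. Pilot goes to Station Beta with the acid flask.
12. Pilot goes back to Station Alpha alone.
13. Pilot goes to Station Beta with the ammonia bottle.

No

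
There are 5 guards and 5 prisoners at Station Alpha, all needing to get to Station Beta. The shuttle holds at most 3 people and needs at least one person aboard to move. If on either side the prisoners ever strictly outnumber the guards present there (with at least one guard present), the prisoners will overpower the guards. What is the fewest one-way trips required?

Counting alone: each trip to Station Beta takes at most 3 across and each return brings at least 1 back, so after t trips out (and t−1 returns) at most 3t − (t−1) of the 10 are across; that first reaches 10 at t = 5, so at least 9 crossings are needed.
The safety rule pushes this higher. Following every safe sequence of crossings, the most of the 10 that can be at Station Beta as the shuttle arrives there on crossing 9 is 9 — never all 10.
So no plan with fewer than 11 crossings exists, and this one achieves 11:
1. 2 prisoners → Station Beta.  (Station Alpha: 5G 3P; Station Beta: 0G 2P)
2. 1 prisoner ← Station Alpha.  (Station Alpha: 5G 4P; Station Beta: 0G 1P)
3. 3 prisoners → Station Beta.  (Station Alpha: 5G 1P; Station Beta: 0G 4P)
4. 1 prisoner ← Station Alpha.  (Station Alpha: 5G 2P; Station Beta: 0G 3P)
5. 3 guards → Station Beta.  (Station Alpha: 2G 2P; Station Beta: 3G 3P)
6. 1 guard and 1 prisoner ← Station Alpha.  (Station Alpha: 3G 3P; Station Beta: 2G 2P)
7. 3 guards → Station Beta.  (Station Alpha: 0G 3P; Station Beta: 5G 2P)
8. 1 prisoner ← Station Alpha.  (Station Alpha: 0G 4P; Station Beta: 5G 1P)
9. 2 prisoners → Station Beta.  (Station Alpha: 0G 2P; Station Beta: 5G 3P)
10. 1 prisoner ← Station Alpha.  (Station Alpha: 0G 3P; Station Beta: 5G 2P)
11. 3 prisoners → Station Beta.  (Station Alpha: 0G 0P; Station Beta: 5G 5P)

11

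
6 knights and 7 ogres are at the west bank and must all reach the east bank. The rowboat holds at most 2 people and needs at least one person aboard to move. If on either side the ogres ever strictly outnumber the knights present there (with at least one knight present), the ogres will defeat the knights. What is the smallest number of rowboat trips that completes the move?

The ogres already outnumber the knights at the west bank before anyone moves, so the starting position itself is disallowed.

impossible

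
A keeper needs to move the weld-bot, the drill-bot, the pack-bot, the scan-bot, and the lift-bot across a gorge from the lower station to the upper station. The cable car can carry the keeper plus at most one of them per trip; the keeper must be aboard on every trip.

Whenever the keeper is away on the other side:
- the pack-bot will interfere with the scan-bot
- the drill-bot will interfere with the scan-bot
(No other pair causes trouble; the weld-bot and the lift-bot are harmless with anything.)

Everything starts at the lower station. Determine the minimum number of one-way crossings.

11

Counting alone: the keeper can take at most 1 across per trip to the upper station, so moving all 5 needs at least 5 loaded trips out, with a return between consecutive ones — at least 9 crossings.
The safety rule pushes this higher. Following every safe sequence of crossings, the most of the 5 that can be at the upper station as the cable car arrives there on crossing 9 is 4 — never all 5.
So no plan with fewer than 11 crossings exists, and this one achieves 11:
1. Keeper goes to the upper station with the scan-bot.  [the lower station: the drill-bot, the lift-bot, the pack-bot, the weld-bot | the upper station: the scan-bot]
2. Keeper goes back to the lower station alone.  [the lower station: the drill-bot, the lift-bot, the pack-bot, the weld-bot | the upper station: the scan-bot]
3. Keeper goes to the upper station with the weld-bot.  [the lower station: the drill-bot, the lift-bot, the pack-bot | the upper station: the scan-bot, the weld-bot]
4. Keeper goes back to the lower station alone.  [the lower station: the drill-bot, the lift-bot, the pack-bot | the upper station: the scan-bot, the weld-bot]
5. Keeper goes to the upper station with the drill-bot.  [the lower station: the lift-bot, the pack-bot | the upper station: the drill-bot, the scan-bot, the weld-bot]
6. Keeper goes back to the lower station with the scan-bot.  [the lower station: the lift-bot, the pack-bot, the scan-bot | the upper station: the drill-bot, the weld-bot]
7. Keeper goes to the upper station with the pack-bot.  [the lower station: the lift-bot, the scan-bot | the upper station: the drill-bot, the pack-bot, the weld-bot]
8. Keeper goes back to the lower station alone.  [the lower station: the lift-bot, the scan-bot | the upper station: the drill-bot, the pack-bot, the weld-bot]
9. Keeper goes to the upper station with the lift-bot.  [the lower station: the scan-bot | the upper station: the drill-bot, the lift-bot, the pack-bot, the weld-bot]
10. Keeper goes back to the lower station alone.  [the lower station: the scan-bot | the upper station: the drill-bot, the lift-bot, the pack-bot, the weld-bot]
11. Keeper goes to the upper station with the scan-bot.  [the lower station: — | the upper station: the drill-bot, the lift-bot, the pack-bot, the scan-bot, the weld-bot]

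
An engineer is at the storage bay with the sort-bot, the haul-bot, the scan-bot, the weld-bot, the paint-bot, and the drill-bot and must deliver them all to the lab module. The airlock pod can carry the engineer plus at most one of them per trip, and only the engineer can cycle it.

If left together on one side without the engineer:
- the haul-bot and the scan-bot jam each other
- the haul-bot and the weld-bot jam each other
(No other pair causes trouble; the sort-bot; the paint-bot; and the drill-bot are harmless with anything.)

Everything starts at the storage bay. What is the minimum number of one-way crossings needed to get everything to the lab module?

13

Counting alone: the engineer can take at most 1 across per trip to the lab module, so moving all 6 needs at least 6 loaded trips out, with a return between consecutive ones — at least 11 crossings.
The safety rule pushes this higher. Following every safe sequence of crossings, the most of the 6 that can be at the lab module as the airlock pod arrives there on crossing 11 is 5 — never all 6.
So no plan with fewer than 13 crossings exists, and this one achieves 13:
1. Engineer goes to the lab module with the haul-bot.  [the storage bay: the drill-bot, the paint-bot, the scan-bot, the sort-bot, the weld-bot | the lab module: the haul-bot]
2. Engineer goes back to the storage bay alone.  [the storage bay: the drill-bot, the paint-bot, the scan-bot, the sort-bot, the weld-bot | the lab module: the haul-bot]
3. Engineer goes to the lab module with the sort-bot.  [the storage bay: the drill-bot, the paint-bot, the scan-bot, the weld-bot | the lab module: the haul-bot, the sort-bot]
4. Engineer goes back to the storage bay alone.  [the storage bay: the drill-bot, the paint-bot, the scan-bot, the weld-bot | the lab module: the haul-bot, the sort-bot]
5. Engineer goes to the lab module with the scan-bot.  [the storage bay: the drill-bot, the paint-bot, the weld-bot | the lab module: the haul-bot, the scan-bot, the sort-bot]
6. Engineer goes back to the storage bay with the haul-bot.  [the storage bay: the drill-bot, the haul-bot, the paint-bot, the weld-bot | the lab module: the scan-bot, the sort-bot]
7. Engineer goes to the lab module with the weld-bot.  [the storage bay: the drill-bot, the haul-bot, the paint-bot | the lab module: the scan-bot, the sort-bot, the weld-bot]
8. Engineer goes back to the storage bay alone.  [the storage bay: the drill-bot, the haul-bot, the paint-bot | the lab module: the scan-bot, the sort-bot, the weld-bot]
9. Engineer goes to the lab module with the paint-bot.  [the storage bay: the drill-bot, the haul-bot | the lab module: the paint-bot, the scan-bot, the sort-bot, the weld-bot]
10. Engineer goes back to the storage bay alone.  [the storage bay: the drill-bot, the haul-bot | the lab module: the paint-bot, the scan-bot, the sort-bot, the weld-bot]
11. Engineer goes to the lab module with the drill-bot.  [the storage bay: the haul-bot | the lab module: the drill-bot, the paint-bot, the scan-bot, the sort-bot, the weld-bot]
12. Engineer goes back to the storage bay alone.  [the storage bay: the haul-bot | the lab module: the drill-bot, the paint-bot, the scan-bot, the sort-bot, the weld-bot]
13. Engineer goes to the lab module with the haul-bot.  [the storage bay: — | the lab module: the drill-bot, the haul-bot, the paint-bot, the scan-bot, the sort-bot, the weld-bot]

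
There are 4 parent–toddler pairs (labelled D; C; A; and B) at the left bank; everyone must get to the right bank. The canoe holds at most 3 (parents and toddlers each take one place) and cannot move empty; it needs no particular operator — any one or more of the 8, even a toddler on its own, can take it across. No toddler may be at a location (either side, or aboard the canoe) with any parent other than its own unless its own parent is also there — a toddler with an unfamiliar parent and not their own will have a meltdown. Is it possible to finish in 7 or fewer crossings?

Counting alone: each trip to the right bank takes at most 3 across and each return brings at least 1 back, so after t trips out (and t−1 returns) at most 3t − (t−1) of the 8 are across; that first reaches 8 at t = 4, so at least 7 crossings are needed.
The safety rule pushes this higher. Following every safe sequence of crossings, the most of the 8 that can be at the right bank as the canoe arrives there on crossing 7 is 7 — never all 8.
So the move cannot be finished within 7 crossings. (The shortest complete plan takes 9:)
1. parent D and toddler D cross → the right bank.
2. parent D crosses ← the left bank.
3. parent C, parent D, and toddler C cross → the right bank.
4. parent D and toddler D cross ← the left bank.
5. parent A, parent B, and parent D cross → the right bank.
6. toddler C crosses ← the left bank.
7. toddler C and toddler D cross → the right bank.
8. toddler D crosses ← the left bank.
9. toddler A, toddler B, and toddler D cross → the right bank.

No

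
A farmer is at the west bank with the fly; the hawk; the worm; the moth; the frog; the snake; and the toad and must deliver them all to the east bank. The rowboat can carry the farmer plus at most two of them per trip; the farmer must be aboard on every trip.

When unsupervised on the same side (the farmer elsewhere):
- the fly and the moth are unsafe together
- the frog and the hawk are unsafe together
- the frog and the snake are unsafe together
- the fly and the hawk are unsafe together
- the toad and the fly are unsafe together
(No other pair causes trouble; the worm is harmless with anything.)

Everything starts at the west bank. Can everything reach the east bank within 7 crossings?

Counting alone: the farmer can take at most 2 across per trip to the east bank, so moving all 7 needs at least 4 loaded trips out, with a return between consecutive ones — at least 7 crossings.
The safety rule pushes this higher. Following every safe sequence of crossings, the most of the 7 that can be at the east bank as the rowboat arrives there on crossing 7 is 6 — never all 7.
So the move cannot be finished within 7 crossings. (The shortest complete plan takes 9:)
1. Farmer goes to the east bank with the fly and the frog.
2. Farmer goes back to the west bank alone.
3. Farmer goes to the east bank with the worm.
4. Farmer goes back to the west bank alone.
5. Farmer goes to the east bank with the hawk and the moth.
6. Farmer goes back to the west bank with the fly and the frog.
7. Farmer goes to the east bank with the snake and the toad.
8. Farmer goes back to the west bank alone.
9. Farmer goes to the east bank with the fly and the frog.

No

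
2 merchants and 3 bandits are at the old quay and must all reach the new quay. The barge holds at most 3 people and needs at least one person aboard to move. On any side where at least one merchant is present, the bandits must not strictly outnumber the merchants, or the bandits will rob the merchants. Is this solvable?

The bandits already outnumber the merchants at the old quay before anyone moves, so the starting position itself is disallowed.

No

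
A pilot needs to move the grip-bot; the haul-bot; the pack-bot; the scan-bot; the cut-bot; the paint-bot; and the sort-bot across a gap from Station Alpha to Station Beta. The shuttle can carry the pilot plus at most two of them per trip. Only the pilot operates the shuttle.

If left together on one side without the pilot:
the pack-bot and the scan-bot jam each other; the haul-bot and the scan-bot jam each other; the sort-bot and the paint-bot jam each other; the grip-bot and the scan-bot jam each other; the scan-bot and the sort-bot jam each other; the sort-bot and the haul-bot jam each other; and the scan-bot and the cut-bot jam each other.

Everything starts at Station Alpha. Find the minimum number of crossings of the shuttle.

11

Counting alone: the pilot can take at most 2 across per trip to Station Beta, so moving all 7 needs at least 4 loaded trips out, with a return between consecutive ones — at least 7 crossings.
The safety rule pushes this higher. Following every safe sequence of crossings, the most of the 7 that can be at Station Beta as the shuttle arrives there on crossings 7, 9 is 5, 6 respectively — never all 7.
So no plan with fewer than 11 crossings exists, and this one achieves 11:
1. Pilot goes to Station Beta with the scan-bot and the sort-bot.  [Station Alpha: the cut-bot, the grip-bot, the haul-bot, the pack-bot, the paint-bot | Station Beta: the scan-bot, the sort-bot]
2. Pilot goes back to Station Alpha with the scan-bot.  [Station Alpha: the cut-bot, the grip-bot, the haul-bot, the pack-bot, the paint-bot, the scan-bot | Station Beta: the sort-bot]
3. Pilot goes to Station Beta with the grip-bot and the scan-bot.  [Station Alpha: the cut-bot, the haul-bot, the pack-bot, the paint-bot | Station Beta: the grip-bot, the scan-bot, the sort-bot]
4. Pilot goes back to Station Alpha with the scan-bot.  [Station Alpha: the cut-bot, the haul-bot, the pack-bot, the paint-bot, the scan-bot | Station Beta: the grip-bot, the sort-bot]
5. Pilot goes to Station Beta with the pack-bot and the scan-bot.  [Station Alpha: the cut-bot, the haul-bot, the paint-bot | Station Beta: the grip-bot, the pack-bot, the scan-bot, the sort-bot]
6. Pilot goes back to Station Alpha with the scan-bot.  [Station Alpha: the cut-bot, the haul-bot, the paint-bot, the scan-bot | Station Beta: the grip-bot, the pack-bot, the sort-bot]
7. Pilot goes to Station Beta with the cut-bot and the haul-bot.  [Station Alpha: the paint-bot, the scan-bot | Station Beta: the cut-bot, the grip-bot, the haul-bot, the pack-bot, the sort-bot]
8. Pilot goes back to Station Alpha with the haul-bot.  [Station Alpha: the haul-bot, the paint-bot, the scan-bot | Station Beta: the cut-bot, the grip-bot, the pack-bot, the sort-bot]
9. Pilot goes to Station Beta with the haul-bot and the paint-bot.  [Station Alpha: the scan-bot | Station Beta: the cut-bot, the grip-bot, the haul-bot, the pack-bot, the paint-bot, the sort-bot]
10. Pilot goes back to Station Alpha with the sort-bot.  [Station Alpha: the scan-bot, the sort-bot | Station Beta: the cut-bot, the grip-bot, the haul-bot, the pack-bot, the paint-bot]
11. Pilot goes to Station Beta with the scan-bot and the sort-bot.  [Station Alpha: — | Station Beta: the cut-bot, the grip-bot, the haul-bot, the pack-bot, the paint-bot, the scan-bot, the sort-bot]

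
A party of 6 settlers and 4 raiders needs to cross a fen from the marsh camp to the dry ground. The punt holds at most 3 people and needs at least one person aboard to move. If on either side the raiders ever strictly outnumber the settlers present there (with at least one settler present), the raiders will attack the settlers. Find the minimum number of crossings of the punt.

9

Counting alone: each trip to the dry ground takes at most 3 across and each return brings at least 1 back, so after t trips out (and t−1 returns) at most 3t − (t−1) of the 10 are across; that first reaches 10 at t = 5, so at least 9 crossings are needed.
The plan below uses exactly 9 crossings, so it is optimal:
1. 2 raiders → the dry ground.  (the marsh camp: 6S 2R; the dry ground: 0S 2R)
2. 1 raider ← the marsh camp.  (the marsh camp: 6S 3R; the dry ground: 0S 1R)
3. 3 raiders → the dry ground.  (the marsh camp: 6S 0R; the dry ground: 0S 4R)
4. 1 raider ← the marsh camp.  (the marsh camp: 6S 1R; the dry ground: 0S 3R)
5. 3 settlers → the dry ground.  (the marsh camp: 3S 1R; the dry ground: 3S 3R)
6. 1 raider ← the marsh camp.  (the marsh camp: 3S 2R; the dry ground: 3S 2R)
7. 1 settler and 2 raiders → the dry ground.  (the marsh camp: 2S 0R; the dry ground: 4S 4R)
8. 1 raider ← the marsh camp.  (the marsh camp: 2S 1R; the dry ground: 4S 3R)
9. 2 settlers and 1 raider → the dry ground.  (the marsh camp: 0S 0R; the dry ground: 6S 4R)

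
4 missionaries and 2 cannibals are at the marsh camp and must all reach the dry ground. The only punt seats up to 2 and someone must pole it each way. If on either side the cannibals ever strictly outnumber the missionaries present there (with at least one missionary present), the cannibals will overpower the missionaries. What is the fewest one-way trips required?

9

Counting alone: each trip to the dry ground takes at most 2 across and each return brings at least 1 back, so after t trips out (and t−1 returns) at most 2t − (t−1) of the 6 are across; that first reaches 6 at t = 5, so at least 9 crossings are needed.
The plan below uses exactly 9 crossings, so it is optimal:
1. 2 cannibals → the dry ground.  (the marsh camp: 4M 0C; the dry ground: 0M 2C)
2. 1 cannibal ← the marsh camp.  (the marsh camp: 4M 1C; the dry ground: 0M 1C)
3. 2 missionaries → the dry ground.  (the marsh camp: 2M 1C; the dry ground: 2M 1C)
4. 1 cannibal ← the marsh camp.  (the marsh camp: 2M 2C; the dry ground: 2M 0C)
5. 2 cannibals → the dry ground.  (the marsh camp: 2M 0C; the dry ground: 2M 2C)
6. 1 cannibal ← the marsh camp.  (the marsh camp: 2M 1C; the dry ground: 2M 1C)
7. 1 missionary and 1 cannibal → the dry ground.  (the marsh camp: 1M 0C; the dry ground: 3M 2C)
8. 1 cannibal ← the marsh camp.  (the marsh camp: 1M 1C; the dry ground: 3M 1C)
9. 1 missionary and 1 cannibal → the dry ground.  (the marsh camp: 0M 0C; the dry ground: 4M 2C)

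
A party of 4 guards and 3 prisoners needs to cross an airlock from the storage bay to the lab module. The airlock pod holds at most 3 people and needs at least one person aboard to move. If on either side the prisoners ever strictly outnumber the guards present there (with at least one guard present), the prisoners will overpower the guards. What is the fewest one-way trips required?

Counting alone: each trip to the lab module takes at most 3 across and each return brings at least 1 back, so after t trips out (and t−1 returns) at most 3t − (t−1) of the 7 are across; that first reaches 7 at t = 3, so at least 5 crossings are needed.
The plan below uses exactly 5 crossings, so it is optimal:
1. 3 prisoners → the lab module.  (the storage bay: 4G 0P; the lab module: 0G 3P)
2. 1 prisoner ← the storage bay.  (the storage bay: 4G 1P; the lab module: 0G 2P)
3. 3 guards → the lab module.  (the storage bay: 1G 1P; the lab module: 3G 2P)
4. 1 guard ← the storage bay.  (the storage bay: 2G 1P; the lab module: 2G 2P)
5. 2 guards and 1 prisoner → the lab module.  (the storage bay: 0G 0P; the lab module: 4G 3P)

5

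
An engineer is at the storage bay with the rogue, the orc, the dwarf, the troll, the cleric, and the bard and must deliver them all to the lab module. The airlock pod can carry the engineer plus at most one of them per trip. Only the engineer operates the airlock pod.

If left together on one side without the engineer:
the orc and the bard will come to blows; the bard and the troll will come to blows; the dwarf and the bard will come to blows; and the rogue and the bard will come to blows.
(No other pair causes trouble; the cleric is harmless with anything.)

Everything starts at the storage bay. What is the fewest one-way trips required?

Following every safe sequence of crossings from the start, the most of the 6 that can be at the lab module as the airlock pod arrives there on crossings 1, 3, 5 is 1, 2, 3 respectively; the best ever achieved is 3 of 6.
From crossing 7 on, no configuration arises that was not already reachable earlier: only 22 distinct safe configurations (who is on which side, and where the airlock pod is) can ever be reached, none of them has everyone across, and every continuation just revisits them. So no valid plan exists.

impossible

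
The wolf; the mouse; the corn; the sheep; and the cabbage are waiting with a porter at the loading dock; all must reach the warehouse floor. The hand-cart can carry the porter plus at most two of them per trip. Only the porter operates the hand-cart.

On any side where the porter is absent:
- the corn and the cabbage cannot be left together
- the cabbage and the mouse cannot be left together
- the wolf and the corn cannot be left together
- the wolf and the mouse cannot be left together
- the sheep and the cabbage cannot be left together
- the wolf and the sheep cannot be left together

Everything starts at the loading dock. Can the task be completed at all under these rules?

1. Porter goes to the warehouse floor with the cabbage and the wolf.  [the loading dock: the corn, the mouse, the sheep | the warehouse floor: the cabbage, the wolf]
2. Porter goes back to the loading dock alone.  [the loading dock: the corn, the mouse, the sheep | the warehouse floor: the cabbage, the wolf]
3. Porter goes to the warehouse floor with the mouse.  [the loading dock: the corn, the sheep | the warehouse floor: the cabbage, the mouse, the wolf]
4. Porter goes back to the loading dock with the cabbage and the wolf.  [the loading dock: the cabbage, the corn, the sheep, the wolf | the warehouse floor: the mouse]
5. Porter goes to the warehouse floor with the corn and the sheep.  [the loading dock: the cabbage, the wolf | the warehouse floor: the corn, the mouse, the sheep]
6. Porter goes back to the loading dock alone.  [the loading dock: the cabbage, the wolf | the warehouse floor: the corn, the mouse, the sheep]
7. Porter goes to the warehouse floor with the cabbage and the wolf.  [the loading dock: — | the warehouse floor: the cabbage, the corn, the mouse, the sheep, the wolf]

Yes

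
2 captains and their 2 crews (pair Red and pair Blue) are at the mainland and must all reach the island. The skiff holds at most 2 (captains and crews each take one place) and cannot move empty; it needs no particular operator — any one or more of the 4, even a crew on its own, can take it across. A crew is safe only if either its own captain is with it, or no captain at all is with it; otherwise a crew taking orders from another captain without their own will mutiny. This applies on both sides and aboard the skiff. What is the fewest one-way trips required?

5

Counting alone: each trip to the island takes at most 2 across and each return brings at least 1 back, so after t trips out (and t−1 returns) at most 2t − (t−1) of the 4 are across; that first reaches 4 at t = 3, so at least 5 crossings are needed.
The plan below uses exactly 5 crossings, so it is optimal:
1. captain Red and crew Red cross → the island.
2. captain Red crosses ← the mainland.
3. captain Blue and captain Red cross → the island.
4. captain Blue crosses ← the mainland.
5. captain Blue and crew Blue cross → the island.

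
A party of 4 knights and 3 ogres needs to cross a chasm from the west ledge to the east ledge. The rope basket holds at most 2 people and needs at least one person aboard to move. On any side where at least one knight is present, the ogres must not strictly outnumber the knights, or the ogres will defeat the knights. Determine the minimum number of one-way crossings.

Counting alone: each trip to the east ledge takes at most 2 across and each return brings at least 1 back, so after t trips out (and t−1 returns) at most 2t − (t−1) of the 7 are across; that first reaches 7 at t = 6, so at least 11 crossings are needed.
The plan below uses exactly 11 crossings, so it is optimal:
1. 2 ogres → the east ledge.  (the west ledge: 4K 1O; the east ledge: 0K 2O)
2. 1 ogre ← the west ledge.  (the west ledge: 4K 2O; the east ledge: 0K 1O)
3. 2 ogres → the east ledge.  (the west ledge: 4K 0O; the east ledge: 0K 3O)
4. 1 ogre ← the west ledge.  (the west ledge: 4K 1O; the east ledge: 0K 2O)
5. 2 knights → the east ledge.  (the west ledge: 2K 1O; the east ledge: 2K 2O)
6. 1 ogre ← the west ledge.  (the west ledge: 2K 2O; the east ledge: 2K 1O)
7. 1 knight and 1 ogre → the east ledge.  (the west ledge: 1K 1O; the east ledge: 3K 2O)
8. 1 knight ← the west ledge.  (the west ledge: 2K 1O; the east ledge: 2K 2O)
9. 1 knight and 1 ogre → the east ledge.  (the west ledge: 1K 0O; the east ledge: 3K 3O)
10. 1 ogre ← the west ledge.  (the west ledge: 1K 1O; the east ledge: 3K 2O)
11. 1 knight and 1 ogre → the east ledge.  (the west ledge: 0K 0O; the east ledge: 4K 3O)

11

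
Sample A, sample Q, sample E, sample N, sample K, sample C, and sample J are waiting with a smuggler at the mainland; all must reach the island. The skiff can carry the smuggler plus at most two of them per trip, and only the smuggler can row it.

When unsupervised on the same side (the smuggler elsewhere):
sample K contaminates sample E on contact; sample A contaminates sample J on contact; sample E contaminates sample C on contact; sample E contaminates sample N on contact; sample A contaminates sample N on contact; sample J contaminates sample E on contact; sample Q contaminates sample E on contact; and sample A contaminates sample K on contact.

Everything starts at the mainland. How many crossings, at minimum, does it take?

9

Counting alone: the smuggler can take at most 2 across per trip to the island, so moving all 7 needs at least 4 loaded trips out, with a return between consecutive ones — at least 7 crossings.
The safety rule pushes this higher. Following every safe sequence of crossings, the most of the 7 that can be at the island as the skiff arrives there on crossing 7 is 5 — never all 7.
So no plan with fewer than 9 crossings exists, and this one achieves 9:
1. Smuggler goes to the island with sample A and sample E.  [the mainland: sample C, sample J, sample K, sample N, sample Q | the island: sample A, sample E]
2. Smuggler goes back to the mainland alone.  [the mainland: sample C, sample J, sample K, sample N, sample Q | the island: sample A, sample E]
3. Smuggler goes to the island with sample C and sample Q.  [the mainland: sample J, sample K, sample N | the island: sample A, sample C, sample E, sample Q]
4. Smuggler goes back to the mainland with sample E.  [the mainland: sample E, sample J, sample K, sample N | the island: sample A, sample C, sample Q]
5. Smuggler goes to the island with sample E and sample N.  [the mainland: sample J, sample K | the island: sample A, sample C, sample E, sample N, sample Q]
6. Smuggler goes back to the mainland with sample A and sample E.  [the mainland: sample A, sample E, sample J, sample K | the island: sample C, sample N, sample Q]
7. Smuggler goes to the island with sample J and sample K.  [the mainland: sample A, sample E | the island: sample C, sample J, sample K, sample N, sample Q]
8. Smuggler goes back to the mainland alone.  [the mainland: sample A, sample E | the island: sample C, sample J, sample K, sample N, sample Q]
9. Smuggler goes to the island with sample A and sample E.  [the mainland: — | the island: sample A, sample C, sample E, sample J, sample K, sample N, sample Q]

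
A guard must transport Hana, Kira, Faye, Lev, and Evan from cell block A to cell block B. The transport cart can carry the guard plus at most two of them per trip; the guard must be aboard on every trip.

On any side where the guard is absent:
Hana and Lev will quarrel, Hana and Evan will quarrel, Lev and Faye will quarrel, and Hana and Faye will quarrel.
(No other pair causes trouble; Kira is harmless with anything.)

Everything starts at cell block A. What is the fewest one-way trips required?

Counting alone: the guard can take at most 2 across per trip to cell block B, so moving all 5 needs at least 3 loaded trips out, with a return between consecutive ones — at least 5 crossings.
The safety rule pushes this higher. Following every safe sequence of crossings, the most of the 5 that can be at cell block B as the transport cart arrives there on crossing 5 is 4 — never all 5.
So no plan with fewer than 7 crossings exists, and this one achieves 7:
1. Guard goes to cell block B with Faye and Hana.  [cell block A: Evan, Kira, Lev | cell block B: Faye, Hana]
2. Guard goes back to cell block A with Hana.  [cell block A: Evan, Hana, Kira, Lev | cell block B: Faye]
3. Guard goes to cell block B with Hana and Kira.  [cell block A: Evan, Lev | cell block B: Faye, Hana, Kira]
4. Guard goes back to cell block A with Hana.  [cell block A: Evan, Hana, Lev | cell block B: Faye, Kira]
5. Guard goes to cell block B with Evan and Hana.  [cell block A: Lev | cell block B: Evan, Faye, Hana, Kira]
6. Guard goes back to cell block A with Hana.  [cell block A: Hana, Lev | cell block B: Evan, Faye, Kira]
7. Guard goes to cell block B with Hana and Lev.  [cell block A: — | cell block B: Evan, Faye, Hana, Kira, Lev]

7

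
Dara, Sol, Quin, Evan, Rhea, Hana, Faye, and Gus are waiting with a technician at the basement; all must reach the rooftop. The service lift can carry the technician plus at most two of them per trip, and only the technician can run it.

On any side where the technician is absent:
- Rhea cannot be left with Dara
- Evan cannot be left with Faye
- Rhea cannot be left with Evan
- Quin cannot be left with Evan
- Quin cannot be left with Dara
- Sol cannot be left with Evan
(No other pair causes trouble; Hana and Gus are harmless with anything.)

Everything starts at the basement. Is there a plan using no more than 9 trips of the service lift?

Yes

Yes — this plan uses 9 crossings (≤ 9):
1. Technician goes to the rooftop with Dara and Evan.
2. Technician goes back to the basement alone.
3. Technician goes to the rooftop with Quin and Sol.
4. Technician goes back to the basement with Dara and Evan.
5. Technician goes to the rooftop with Faye and Rhea.
6. Technician goes back to the basement alone.
7. Technician goes to the rooftop with Gus and Hana.
8. Technician goes back to the basement alone.
9. Technician goes to the rooftop with Dara and Evan.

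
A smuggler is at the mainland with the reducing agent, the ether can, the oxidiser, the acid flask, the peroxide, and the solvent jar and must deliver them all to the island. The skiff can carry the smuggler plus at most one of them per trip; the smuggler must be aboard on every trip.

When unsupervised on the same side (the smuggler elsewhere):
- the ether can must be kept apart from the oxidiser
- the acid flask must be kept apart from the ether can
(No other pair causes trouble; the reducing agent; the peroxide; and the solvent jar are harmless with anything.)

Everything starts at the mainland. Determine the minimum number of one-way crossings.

13

Counting alone: the smuggler can take at most 1 across per trip to the island, so moving all 6 needs at least 6 loaded trips out, with a return between consecutive ones — at least 11 crossings.
The safety rule pushes this higher. Following every safe sequence of crossings, the most of the 6 that can be at the island as the skiff arrives there on crossing 11 is 5 — never all 6.
So no plan with fewer than 13 crossings exists, and this one achieves 13:
1. Smuggler goes to the island with the ether can.  [the mainland: the acid flask, the oxidiser, the peroxide, the reducing agent, the solvent jar | the island: the ether can]
2. Smuggler goes back to the mainland alone.  [the mainland: the acid flask, the oxidiser, the peroxide, the reducing agent, the solvent jar | the island: the ether can]
3. Smuggler goes to the island with the reducing agent.  [the mainland: the acid flask, the oxidiser, the peroxide, the solvent jar | the island: the ether can, the reducing agent]
4. Smuggler goes back to the mainland alone.  [the mainland: the acid flask, the oxidiser, the peroxide, the solvent jar | the island: the ether can, the reducing agent]
5. Smuggler goes to the island with the oxidiser.  [the mainland: the acid flask, the peroxide, the solvent jar | the island: the ether can, the oxidiser, the reducing agent]
6. Smuggler goes back to the mainland with the ether can.  [the mainland: the acid flask, the ether can, the peroxide, the solvent jar | the island: the oxidiser, the reducing agent]
7. Smuggler goes to the island with the acid flask.  [the mainland: the ether can, the peroxide, the solvent jar | the island: the acid flask, the oxidiser, the reducing agent]
8. Smuggler goes back to the mainland alone.  [the mainland: the ether can, the peroxide, the solvent jar | the island: the acid flask, the oxidiser, the reducing agent]
9. Smuggler goes to the island with the peroxide.  [the mainland: the ether can, the solvent jar | the island: the acid flask, the oxidiser, the peroxide, the reducing agent]
10. Smuggler goes back to the mainland alone.  [the mainland: the ether can, the solvent jar | the island: the acid flask, the oxidiser, the peroxide, the reducing agent]
11. Smuggler goes to the island with the solvent jar.  [the mainland: the ether can | the island: the acid flask, the oxidiser, the peroxide, the reducing agent, the solvent jar]
12. Smuggler goes back to the mainland alone.  [the mainland: the ether can | the island: the acid flask, the oxidiser, the peroxide, the reducing agent, the solvent jar]
13. Smuggler goes to the island with the ether can.  [the mainland: — | the island: the acid flask, the ether can, the oxidiser, the peroxide, the reducing agent, the solvent jar]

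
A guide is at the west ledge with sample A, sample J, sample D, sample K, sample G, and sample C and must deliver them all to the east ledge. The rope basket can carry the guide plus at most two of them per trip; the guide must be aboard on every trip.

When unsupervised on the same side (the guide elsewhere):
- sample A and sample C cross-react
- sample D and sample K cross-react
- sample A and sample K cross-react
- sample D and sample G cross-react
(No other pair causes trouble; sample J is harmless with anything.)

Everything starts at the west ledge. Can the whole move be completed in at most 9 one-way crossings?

Yes

Yes — this plan uses 7 crossings (≤ 9):
1. Guide goes to the east ledge with sample A and sample D.  [the west ledge: sample C, sample G, sample J, sample K | the east ledge: sample A, sample D]
2. Guide goes back to the west ledge alone.  [the west ledge: sample C, sample G, sample J, sample K | the east ledge: sample A, sample D]
3. Guide goes to the east ledge with sample J and sample K.  [the west ledge: sample C, sample G | the east ledge: sample A, sample D, sample J, sample K]
4. Guide goes back to the west ledge with sample A and sample D.  [the west ledge: sample A, sample C, sample D, sample G | the east ledge: sample J, sample K]
5. Guide goes to the east ledge with sample C and sample G.  [the west ledge: sample A, sample D | the east ledge: sample C, sample G, sample J, sample K]
6. Guide goes back to the west ledge alone.  [the west ledge: sample A, sample D | the east ledge: sample C, sample G, sample J, sample K]
7. Guide goes to the east ledge with sample A and sample D.  [the west ledge: — | the east ledge: sample A, sample C, sample D, sample G, sample J, sample K]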